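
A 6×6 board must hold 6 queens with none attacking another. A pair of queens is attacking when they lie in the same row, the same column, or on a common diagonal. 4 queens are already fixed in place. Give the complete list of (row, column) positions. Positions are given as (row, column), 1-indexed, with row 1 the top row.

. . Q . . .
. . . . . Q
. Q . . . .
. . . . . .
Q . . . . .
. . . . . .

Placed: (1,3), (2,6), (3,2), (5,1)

Row 4: attacked by (1,3)→{3,6}; (2,6)→{4,6}; (3,2)→{1,2,3}; (5,1)→{1,2}. Safe: 5. Place at column 5.
Row 6: attacked by (1,3)→{3}; (2,6)→{2,6}; (3,2)→{2,5}; (4,5)→{3,5}; (5,1)→{1,2}. Safe: 4. Place at column 4.
Columns [3, 6, 2, 5, 1, 4], r−c [-2, -4, 1, -1, 4, 2], r+c [4, 8, 5, 9, 6, 10] are all distinct, so no two queens attack.

(1,3) (2,6) (3,2) (4,5) (5,1) (6,4)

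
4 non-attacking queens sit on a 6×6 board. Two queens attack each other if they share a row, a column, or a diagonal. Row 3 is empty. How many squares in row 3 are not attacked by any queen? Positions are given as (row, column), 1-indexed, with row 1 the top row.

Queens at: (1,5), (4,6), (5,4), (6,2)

1

(1,5) attacks row 3 at column 5 and diagonals 3.
(4,6) attacks row 3 at column 6 and diagonals 5.
(5,4) attacks row 3 at column 4 and diagonals 2, 6.
(6,2) attacks row 3 at column 2 and diagonals 5.
Attacked columns: {2, 3, 4, 5, 6}. Safe: {1}.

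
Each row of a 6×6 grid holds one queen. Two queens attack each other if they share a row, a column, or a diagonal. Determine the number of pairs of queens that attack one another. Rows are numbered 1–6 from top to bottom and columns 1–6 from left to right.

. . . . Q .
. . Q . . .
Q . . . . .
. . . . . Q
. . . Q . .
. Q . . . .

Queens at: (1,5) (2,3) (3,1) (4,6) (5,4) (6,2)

0

All columns are distinct and no two queens satisfy |Δrow| = |Δcol|, so no pair attacks.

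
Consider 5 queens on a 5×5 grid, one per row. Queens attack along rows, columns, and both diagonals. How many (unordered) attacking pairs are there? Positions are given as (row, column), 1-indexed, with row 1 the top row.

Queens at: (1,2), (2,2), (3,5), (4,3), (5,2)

Same column: (1,2)–(2,2) (column 2); (1,2)–(5,2) (column 2); (2,2)–(5,2) (column 2).
Same diagonal: (4,3)–(5,2) (|4−5| = |3−2| = 1).
Total attacking pairs: 4.

4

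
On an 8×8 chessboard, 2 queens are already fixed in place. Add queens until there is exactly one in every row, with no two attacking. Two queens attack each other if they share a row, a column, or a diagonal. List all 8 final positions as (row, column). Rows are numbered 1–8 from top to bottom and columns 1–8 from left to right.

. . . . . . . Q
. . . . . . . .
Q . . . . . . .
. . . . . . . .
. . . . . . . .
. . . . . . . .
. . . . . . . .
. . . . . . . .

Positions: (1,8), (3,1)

(1,8) (2,4) (3,1) (4,3) (5,6) (6,2) (7,7) (8,5)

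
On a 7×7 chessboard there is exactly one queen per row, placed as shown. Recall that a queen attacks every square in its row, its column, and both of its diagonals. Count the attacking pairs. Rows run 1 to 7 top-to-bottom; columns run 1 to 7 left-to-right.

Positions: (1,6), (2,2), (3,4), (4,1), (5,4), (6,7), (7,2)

Same column: (2,2)–(7,2) (column 2); (3,4)–(5,4) (column 4).
Same diagonal: (1,6)–(3,4) (|1−3| = |6−4| = 2); (3,4)–(6,7) (|3−6| = |4−7| = 3); (5,4)–(7,2) (|5−7| = |4−2| = 2).
Total attacking pairs: 5.

5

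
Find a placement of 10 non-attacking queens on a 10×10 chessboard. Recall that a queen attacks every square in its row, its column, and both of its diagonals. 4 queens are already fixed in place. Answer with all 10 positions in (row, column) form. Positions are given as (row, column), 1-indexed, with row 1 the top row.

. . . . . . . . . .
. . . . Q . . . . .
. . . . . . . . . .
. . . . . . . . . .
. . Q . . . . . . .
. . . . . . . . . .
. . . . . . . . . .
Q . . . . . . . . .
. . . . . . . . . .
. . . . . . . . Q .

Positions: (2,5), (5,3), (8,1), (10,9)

(1,2) (2,5) (3,8) (4,6) (5,3) (6,10) (7,7) (8,1) (9,4) (10,9)

Row 1: attacked by (2,5)→{4,5,6}; (5,3)→{3,7}; (8,1)→{1,8}; (10,9)→{9}. Safe: 2, 10. Place at column 2.
Row 3: attacked by (1,2)→{2,4}; (2,5)→{4,5,6}; (5,3)→{1,3,5}; (8,1)→{1,6}; (10,9)→{2,9}. Safe: 7, 8, 10. Place at column 8.
Row 4: attacked by (1,2)→{2,5}; (2,5)→{3,5,7}; (3,8)→{7,8,9}; (5,3)→{2,3,4}; (8,1)→{1,5}; (10,9)→{3,9}. Safe: 6, 10. Place at column 6.
Row 6: attacked by (1,2)→{2,7}; (2,5)→{1,5,9}; (3,8)→{5,8}; (4,6)→{4,6,8}; (5,3)→{2,3,4}; (8,1)→{1,3}; (10,9)→{5,9}. Safe: 10. Place at column 10.
Row 7: attacked by (1,2)→{2,8}; (2,5)→{5,10}; (3,8)→{4,8}; (4,6)→{3,6,9}; (5,3)→{1,3,5}; (6,10)→{9,10}; (8,1)→{1,2}; (10,9)→{6,9}. Safe: 7. Place at column 7.
Row 9: attacked by (1,2)→{2,10}; (2,5)→{5}; (3,8)→{2,8}; (4,6)→{1,6}; (5,3)→{3,7}; (6,10)→{7,10}; (7,7)→{5,7,9}; (8,1)→{1,2}; (10,9)→{8,9,10}. Safe: 4. Place at column 4.
Columns [2, 5, 8, 6, 3, 10, 7, 1, 4, 9], r−c [-1, -3, -5, -2, 2, -4, 0, 7, 5, 1], r+c [3, 7, 11, 10, 8, 16, 14, 9, 13, 19] are all distinct, so no two queens attack.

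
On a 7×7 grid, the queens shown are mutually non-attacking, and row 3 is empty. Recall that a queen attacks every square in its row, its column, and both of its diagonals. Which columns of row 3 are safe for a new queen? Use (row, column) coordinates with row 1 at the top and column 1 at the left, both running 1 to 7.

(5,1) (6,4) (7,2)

columns 5

(5,1) attacks row 3 at column 1 and diagonals 3.
(6,4) attacks row 3 at column 4 and diagonals 1, 7.
(7,2) attacks row 3 at column 2 and diagonals 6.
Attacked columns: {1, 2, 3, 4, 6, 7}. Safe: {5}.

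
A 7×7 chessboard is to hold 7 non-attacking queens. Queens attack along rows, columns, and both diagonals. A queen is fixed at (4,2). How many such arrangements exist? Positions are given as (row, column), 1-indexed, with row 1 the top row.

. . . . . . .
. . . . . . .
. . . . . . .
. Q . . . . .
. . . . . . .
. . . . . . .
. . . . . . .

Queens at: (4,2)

6

Branch on row 1: col 1 → 1; col 3 → 2; col 4 → 2; col 6 → 0; col 7 → 1.
Sum: 1 + 2 + 2 + 0 + 1 = 6.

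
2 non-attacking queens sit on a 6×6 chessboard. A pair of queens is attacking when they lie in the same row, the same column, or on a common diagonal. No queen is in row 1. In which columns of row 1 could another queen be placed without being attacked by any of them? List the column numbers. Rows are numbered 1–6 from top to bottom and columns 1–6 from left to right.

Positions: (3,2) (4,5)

columns 1, 3, 6

(3,2) attacks row 1 at column 2 and diagonals 4.
(4,5) attacks row 1 at column 5 and diagonals 2.
Attacked columns: {2, 4, 5}. Safe: {1, 3, 6}.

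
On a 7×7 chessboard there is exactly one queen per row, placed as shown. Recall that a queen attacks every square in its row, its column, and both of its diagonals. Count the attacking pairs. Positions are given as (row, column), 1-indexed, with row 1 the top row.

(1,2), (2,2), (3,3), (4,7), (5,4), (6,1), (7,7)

Same column: (1,2)–(2,2) (column 2); (4,7)–(7,7) (column 7).
Same diagonal: (2,2)–(3,3) (|2−3| = |2−3| = 1); (2,2)–(7,7) (|2−7| = |2−7| = 5); (3,3)–(7,7) (|3−7| = |3−7| = 4).
Total attacking pairs: 5.

5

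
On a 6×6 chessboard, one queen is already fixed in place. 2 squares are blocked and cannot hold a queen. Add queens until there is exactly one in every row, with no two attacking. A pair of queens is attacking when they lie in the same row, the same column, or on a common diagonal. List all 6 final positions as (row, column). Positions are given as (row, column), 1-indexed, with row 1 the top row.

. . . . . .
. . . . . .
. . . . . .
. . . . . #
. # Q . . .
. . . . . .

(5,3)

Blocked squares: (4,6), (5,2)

Row 1: attacked by (5,3)→{3}. Safe: 1, 2, 4, 5, 6. Place at column 2.
Row 2: attacked by (1,2)→{1,2,3}; (5,3)→{3,6}. Safe: 4, 5. Place at column 4.
Row 3: attacked by (1,2)→{2,4}; (2,4)→{3,4,5}; (5,3)→{1,3,5}. Safe: 6. Place at column 6.
Row 4: attacked by (1,2)→{2,5}; (2,4)→{2,4,6}; (3,6)→{5,6}; (5,3)→{2,3,4}. Blocked: 6. Safe: 1. Place at column 1.
Row 6: attacked by (1,2)→{2}; (2,4)→{4}; (3,6)→{3,6}; (4,1)→{1,3}; (5,3)→{2,3,4}. Safe: 5. Place at column 5.
Columns [2, 4, 6, 1, 3, 5], r−c [-1, -2, -3, 3, 2, 1], r+c [3, 6, 9, 5, 8, 11] are all distinct, so no two queens attack.

(1,2) (2,4) (3,6) (4,1) (5,3) (6,5)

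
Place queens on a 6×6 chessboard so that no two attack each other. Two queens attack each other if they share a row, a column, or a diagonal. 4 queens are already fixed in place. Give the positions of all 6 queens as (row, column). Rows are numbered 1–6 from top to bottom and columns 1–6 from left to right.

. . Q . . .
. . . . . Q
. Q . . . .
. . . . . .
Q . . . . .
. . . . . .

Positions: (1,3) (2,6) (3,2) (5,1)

(1,3) (2,6) (3,2) (4,5) (5,1) (6,4)

Row 4: attacked by (1,3)→{3,6}; (2,6)→{4,6}; (3,2)→{1,2,3}; (5,1)→{1,2}. Safe: 5. Place at column 5.
Row 6: attacked by (1,3)→{3}; (2,6)→{2,6}; (3,2)→{2,5}; (4,5)→{3,5}; (5,1)→{1,2}. Safe: 4. Place at column 4.
Columns [3, 6, 2, 5, 1, 4], r−c [-2, -4, 1, -1, 4, 2], r+c [4, 8, 5, 9, 6, 10] are all distinct, so no two queens attack.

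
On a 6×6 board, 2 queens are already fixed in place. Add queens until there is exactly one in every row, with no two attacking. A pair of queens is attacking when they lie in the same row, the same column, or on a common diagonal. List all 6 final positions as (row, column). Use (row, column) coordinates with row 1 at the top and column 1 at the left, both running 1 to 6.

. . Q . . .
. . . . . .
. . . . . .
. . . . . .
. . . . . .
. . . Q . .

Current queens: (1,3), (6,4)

(1,3) (2,6) (3,2) (4,5) (5,1) (6,4)

Row 2: attacked by (1,3)→{2,3,4}; (6,4)→{4}. Safe: 1, 5, 6. Place at column 6.
Row 3: attacked by (1,3)→{1,3,5}; (2,6)→{5,6}; (6,4)→{1,4}. Safe: 2. Place at column 2.
Row 4: attacked by (1,3)→{3,6}; (2,6)→{4,6}; (3,2)→{1,2,3}; (6,4)→{2,4,6}. Safe: 5. Place at column 5.
Row 5: attacked by (1,3)→{3}; (2,6)→{3,6}; (3,2)→{2,4}; (4,5)→{4,5,6}; (6,4)→{3,4,5}. Safe: 1. Place at column 1.
Columns [3, 6, 2, 5, 1, 4], r−c [-2, -4, 1, -1, 4, 2], r+c [4, 8, 5, 9, 6, 10] are all distinct, so no two queens attack.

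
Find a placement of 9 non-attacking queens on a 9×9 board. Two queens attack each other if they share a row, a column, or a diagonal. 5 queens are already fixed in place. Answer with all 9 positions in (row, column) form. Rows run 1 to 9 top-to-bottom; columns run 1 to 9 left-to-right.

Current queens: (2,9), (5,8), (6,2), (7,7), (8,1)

Row 1: attacked by (2,9)→{8,9}; (5,8)→{4,8}; (6,2)→{2,7}; (7,7)→{1,7}; (8,1)→{1,8}. Safe: 3, 5, 6. Place at column 5.
Row 3: attacked by (1,5)→{3,5,7}; (2,9)→{8,9}; (5,8)→{6,8}; (6,2)→{2,5}; (7,7)→{3,7}; (8,1)→{1,6}. Safe: 4. Place at column 4.
Row 4: attacked by (1,5)→{2,5,8}; (2,9)→{7,9}; (3,4)→{3,4,5}; (5,8)→{7,8,9}; (6,2)→{2,4}; (7,7)→{4,7}; (8,1)→{1,5}. Safe: 6. Place at column 6.
Row 9: attacked by (1,5)→{5}; (2,9)→{2,9}; (3,4)→{4}; (4,6)→{1,6}; (5,8)→{4,8}; (6,2)→{2,5}; (7,7)→{5,7,9}; (8,1)→{1,2}. Safe: 3. Place at column 3.
Columns [5, 9, 4, 6, 8, 2, 7, 1, 3], r−c [-4, -7, -1, -2, -3, 4, 0, 7, 6], r+c [6, 11, 7, 10, 13, 8, 14, 9, 12] are all distinct, so no two queens attack.

(1,5) (2,9) (3,4) (4,6) (5,8) (6,2) (7,7) (8,1) (9,3)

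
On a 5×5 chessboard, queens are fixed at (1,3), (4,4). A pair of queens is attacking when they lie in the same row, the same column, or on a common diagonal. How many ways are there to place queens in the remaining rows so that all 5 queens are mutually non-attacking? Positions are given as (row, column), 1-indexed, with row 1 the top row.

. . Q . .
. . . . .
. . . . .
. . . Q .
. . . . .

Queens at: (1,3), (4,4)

Branch on row 2: col 1 → 0; col 5 → 1.
Sum: 0 + 1 = 1.

1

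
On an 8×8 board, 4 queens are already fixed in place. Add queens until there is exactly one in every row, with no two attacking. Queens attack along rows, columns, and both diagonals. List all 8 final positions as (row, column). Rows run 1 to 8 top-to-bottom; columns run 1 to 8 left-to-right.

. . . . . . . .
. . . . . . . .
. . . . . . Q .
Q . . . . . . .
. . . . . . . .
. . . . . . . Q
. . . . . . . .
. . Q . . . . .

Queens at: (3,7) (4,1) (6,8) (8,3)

Row 1: attacked by (3,7)→{5,7}; (4,1)→{1,4}; (6,8)→{3,8}; (8,3)→{3}. Safe: 2, 6. Place at column 6.
Row 2: attacked by (1,6)→{5,6,7}; (3,7)→{6,7,8}; (4,1)→{1,3}; (6,8)→{4,8}; (8,3)→{3}. Safe: 2. Place at column 2.
Row 5: attacked by (1,6)→{2,6}; (2,2)→{2,5}; (3,7)→{5,7}; (4,1)→{1,2}; (6,8)→{7,8}; (8,3)→{3,6}. Safe: 4. Place at column 4.
Row 7: attacked by (1,6)→{6}; (2,2)→{2,7}; (3,7)→{3,7}; (4,1)→{1,4}; (5,4)→{2,4,6}; (6,8)→{7,8}; (8,3)→{2,3,4}. Safe: 5. Place at column 5.
Columns [6, 2, 7, 1, 4, 8, 5, 3], r−c [-5, 0, -4, 3, 1, -2, 2, 5], r+c [7, 4, 10, 5, 9, 14, 12, 11] are all distinct, so no two queens attack.

(1,6) (2,2) (3,7) (4,1) (5,4) (6,8) (7,5) (8,3)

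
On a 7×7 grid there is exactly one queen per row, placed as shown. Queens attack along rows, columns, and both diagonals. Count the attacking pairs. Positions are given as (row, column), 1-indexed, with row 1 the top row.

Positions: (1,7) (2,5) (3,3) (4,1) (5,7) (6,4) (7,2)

Same column: (1,7)–(5,7) (column 7).
Total attacking pairs: 1.

1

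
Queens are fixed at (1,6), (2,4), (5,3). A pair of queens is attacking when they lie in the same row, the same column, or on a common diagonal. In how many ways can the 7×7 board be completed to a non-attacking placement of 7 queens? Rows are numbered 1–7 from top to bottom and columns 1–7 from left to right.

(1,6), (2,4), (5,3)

1

Branch on row 3: col 2 → 0; col 7 → 1.
Sum: 0 + 1 = 1.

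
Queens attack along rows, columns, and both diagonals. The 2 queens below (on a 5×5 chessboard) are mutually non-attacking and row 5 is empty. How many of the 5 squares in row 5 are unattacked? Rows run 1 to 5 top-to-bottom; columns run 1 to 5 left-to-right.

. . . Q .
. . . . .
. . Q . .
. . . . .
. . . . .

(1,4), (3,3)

(1,4) attacks row 5 at column 4.
(3,3) attacks row 5 at column 3 and diagonals 1, 5.
Attacked columns: {1, 3, 4, 5}. Safe: {2}.

1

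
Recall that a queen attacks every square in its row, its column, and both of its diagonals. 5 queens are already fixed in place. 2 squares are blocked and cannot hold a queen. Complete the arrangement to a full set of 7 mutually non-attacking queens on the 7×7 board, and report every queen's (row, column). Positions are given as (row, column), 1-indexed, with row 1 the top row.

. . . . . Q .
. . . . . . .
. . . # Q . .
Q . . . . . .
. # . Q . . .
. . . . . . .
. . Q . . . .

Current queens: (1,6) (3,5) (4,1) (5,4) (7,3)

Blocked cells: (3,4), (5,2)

Row 2: attacked by (1,6)→{5,6,7}; (3,5)→{4,5,6}; (4,1)→{1,3}; (5,4)→{1,4,7}; (7,3)→{3}. Safe: 2. Place at column 2.
Row 6: attacked by (1,6)→{1,6}; (2,2)→{2,6}; (3,5)→{2,5}; (4,1)→{1,3}; (5,4)→{3,4,5}; (7,3)→{2,3,4}. Safe: 7. Place at column 7.
Columns [6, 2, 5, 1, 4, 7, 3], r−c [-5, 0, -2, 3, 1, -1, 4], r+c [7, 4, 8, 5, 9, 13, 10] are all distinct, so no two queens attack.

(1,6) (2,2) (3,5) (4,1) (5,4) (6,7) (7,3)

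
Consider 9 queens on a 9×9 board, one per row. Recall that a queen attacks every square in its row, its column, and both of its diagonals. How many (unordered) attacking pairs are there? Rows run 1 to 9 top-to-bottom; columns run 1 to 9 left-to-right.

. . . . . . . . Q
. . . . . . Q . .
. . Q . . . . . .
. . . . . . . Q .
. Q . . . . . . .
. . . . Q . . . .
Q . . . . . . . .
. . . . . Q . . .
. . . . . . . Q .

2

Same column: (4,8)–(9,8) (column 8).
Same diagonal: (6,5)–(9,8) (|6−9| = |5−8| = 3).
Total attacking pairs: 2.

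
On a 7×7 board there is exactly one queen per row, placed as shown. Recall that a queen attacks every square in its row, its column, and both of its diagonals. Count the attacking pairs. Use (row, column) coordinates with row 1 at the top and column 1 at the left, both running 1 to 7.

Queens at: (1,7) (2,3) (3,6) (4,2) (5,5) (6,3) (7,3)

Same column: (2,3)–(6,3) (column 3); (2,3)–(7,3) (column 3); (6,3)–(7,3) (column 3).
Same diagonal: (3,6)–(6,3) (|3−6| = |6−3| = 3); (5,5)–(7,3) (|5−7| = |5−3| = 2).
Total attacking pairs: 5.

5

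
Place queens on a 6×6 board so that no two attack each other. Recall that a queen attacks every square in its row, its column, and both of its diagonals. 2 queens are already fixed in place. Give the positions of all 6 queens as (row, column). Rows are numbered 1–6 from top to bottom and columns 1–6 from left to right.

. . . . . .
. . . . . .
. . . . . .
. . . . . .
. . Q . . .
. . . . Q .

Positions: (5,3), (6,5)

(1,2) (2,4) (3,6) (4,1) (5,3) (6,5)

Row 1: attacked by (5,3)→{3}; (6,5)→{5}. Safe: 1, 2, 4, 6. Place at column 2.
Row 2: attacked by (1,2)→{1,2,3}; (5,3)→{3,6}; (6,5)→{1,5}. Safe: 4. Place at column 4.
Row 3: attacked by (1,2)→{2,4}; (2,4)→{3,4,5}; (5,3)→{1,3,5}; (6,5)→{2,5}. Safe: 6. Place at column 6.
Row 4: attacked by (1,2)→{2,5}; (2,4)→{2,4,6}; (3,6)→{5,6}; (5,3)→{2,3,4}; (6,5)→{3,5}. Safe: 1. Place at column 1.
Columns [2, 4, 6, 1, 3, 5], r−c [-1, -2, -3, 3, 2, 1], r+c [3, 6, 9, 5, 8, 11] are all distinct, so no two queens attack.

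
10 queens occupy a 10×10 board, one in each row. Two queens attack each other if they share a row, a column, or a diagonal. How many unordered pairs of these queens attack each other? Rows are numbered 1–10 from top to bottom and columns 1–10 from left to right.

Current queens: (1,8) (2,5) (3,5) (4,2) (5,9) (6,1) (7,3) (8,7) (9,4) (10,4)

5

Same column: (2,5)–(3,5) (column 5); (9,4)–(10,4) (column 4).
Same diagonal: (2,5)–(6,1) (|2−6| = |5−1| = 4); (5,9)–(10,4) (|5−10| = |9−4| = 5); (6,1)–(9,4) (|6−9| = |1−4| = 3).
Total attacking pairs: 5.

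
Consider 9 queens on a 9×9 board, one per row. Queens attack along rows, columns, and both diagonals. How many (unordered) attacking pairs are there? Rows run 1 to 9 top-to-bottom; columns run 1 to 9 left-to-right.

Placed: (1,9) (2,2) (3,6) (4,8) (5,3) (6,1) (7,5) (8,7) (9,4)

Same diagonal: (4,8)–(7,5) (|4−7| = |8−5| = 3); (5,3)–(7,5) (|5−7| = |3−5| = 2); (6,1)–(9,4) (|6−9| = |1−4| = 3).
Total attacking pairs: 3.

3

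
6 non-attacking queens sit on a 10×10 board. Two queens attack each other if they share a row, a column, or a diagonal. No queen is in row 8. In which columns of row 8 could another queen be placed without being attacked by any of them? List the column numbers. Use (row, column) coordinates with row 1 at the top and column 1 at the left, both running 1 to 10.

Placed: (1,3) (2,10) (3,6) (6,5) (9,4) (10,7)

(1,3) attacks row 8 at column 3 and diagonals 10.
(2,10) attacks row 8 at column 10 and diagonals 4.
(3,6) attacks row 8 at column 6 and diagonals 1.
(6,5) attacks row 8 at column 5 and diagonals 3, 7.
(9,4) attacks row 8 at column 4 and diagonals 3, 5.
(10,7) attacks row 8 at column 7 and diagonals 5, 9.
Attacked columns: {1, 3, 4, 5, 6, 7, 9, 10}. Safe: {2, 8}.

columns 2, 8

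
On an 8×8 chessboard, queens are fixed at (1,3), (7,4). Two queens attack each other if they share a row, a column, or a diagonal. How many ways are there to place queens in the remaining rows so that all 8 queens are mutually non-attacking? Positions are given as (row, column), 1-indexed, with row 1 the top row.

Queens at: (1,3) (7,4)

Branch on row 2: col 1 → 1; col 5 → 1; col 6 → 0; col 7 → 1; col 8 → 0.
Sum: 1 + 1 + 0 + 1 + 0 = 3.

3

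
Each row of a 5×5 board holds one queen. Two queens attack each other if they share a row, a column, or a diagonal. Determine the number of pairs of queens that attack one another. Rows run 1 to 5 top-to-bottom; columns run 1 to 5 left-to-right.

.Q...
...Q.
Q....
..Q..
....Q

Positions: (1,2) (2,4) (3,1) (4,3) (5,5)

0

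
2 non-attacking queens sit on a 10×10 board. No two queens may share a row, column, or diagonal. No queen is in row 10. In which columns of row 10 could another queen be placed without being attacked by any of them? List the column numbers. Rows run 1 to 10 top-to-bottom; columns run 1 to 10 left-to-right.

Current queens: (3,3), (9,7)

columns 1, 2, 4, 5, 9

(3,3) attacks row 10 at column 3 and diagonals 10.
(9,7) attacks row 10 at column 7 and diagonals 6, 8.
Attacked columns: {3, 6, 7, 8, 10}. Safe: {1, 2, 4, 5, 9}.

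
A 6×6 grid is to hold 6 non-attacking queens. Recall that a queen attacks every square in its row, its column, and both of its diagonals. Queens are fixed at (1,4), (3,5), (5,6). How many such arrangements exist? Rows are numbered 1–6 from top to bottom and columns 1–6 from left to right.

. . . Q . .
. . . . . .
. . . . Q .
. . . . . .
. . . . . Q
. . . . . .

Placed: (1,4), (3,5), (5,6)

1

Branch on row 2: col 1 → 1; col 2 → 0.
Sum: 1 + 0 = 1.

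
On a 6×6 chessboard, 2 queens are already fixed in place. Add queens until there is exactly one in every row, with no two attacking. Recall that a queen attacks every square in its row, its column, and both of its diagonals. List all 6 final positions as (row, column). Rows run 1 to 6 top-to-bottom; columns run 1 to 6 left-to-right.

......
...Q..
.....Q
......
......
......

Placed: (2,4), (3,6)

(1,2) (2,4) (3,6) (4,1) (5,3) (6,5)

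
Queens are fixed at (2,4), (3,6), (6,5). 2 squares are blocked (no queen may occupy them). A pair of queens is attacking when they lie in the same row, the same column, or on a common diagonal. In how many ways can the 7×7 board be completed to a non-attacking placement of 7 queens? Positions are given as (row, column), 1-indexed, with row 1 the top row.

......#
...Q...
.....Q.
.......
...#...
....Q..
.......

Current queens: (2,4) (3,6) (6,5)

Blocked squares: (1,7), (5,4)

Branch on row 1: col 1 → 0; col 2 → 1.
Sum: 0 + 1 = 1.

1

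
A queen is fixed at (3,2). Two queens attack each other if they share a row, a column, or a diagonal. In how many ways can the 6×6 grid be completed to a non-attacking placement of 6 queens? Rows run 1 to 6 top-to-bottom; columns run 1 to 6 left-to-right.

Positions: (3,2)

Branch on row 1: col 1 → 0; col 3 → 1; col 5 → 0; col 6 → 0.
Sum: 0 + 1 + 0 + 0 = 1.

1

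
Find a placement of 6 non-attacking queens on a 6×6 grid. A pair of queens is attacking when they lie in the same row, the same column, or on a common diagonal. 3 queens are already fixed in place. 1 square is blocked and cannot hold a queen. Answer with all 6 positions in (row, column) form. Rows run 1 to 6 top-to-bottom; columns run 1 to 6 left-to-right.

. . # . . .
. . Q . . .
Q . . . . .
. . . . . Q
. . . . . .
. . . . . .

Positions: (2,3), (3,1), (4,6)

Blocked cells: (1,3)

Row 1: attacked by (2,3)→{2,3,4}; (3,1)→{1,3}; (4,6)→{3,6}. Blocked: 3. Safe: 5. Place at column 5.
Row 5: attacked by (1,5)→{1,5}; (2,3)→{3,6}; (3,1)→{1,3}; (4,6)→{5,6}. Safe: 2, 4. Place at column 4.
Row 6: attacked by (1,5)→{5}; (2,3)→{3}; (3,1)→{1,4}; (4,6)→{4,6}; (5,4)→{3,4,5}. Safe: 2. Place at column 2.
Columns [5, 3, 1, 6, 4, 2], r−c [-4, -1, 2, -2, 1, 4], r+c [6, 5, 4, 10, 9, 8] are all distinct, so no two queens attack.

(1,5) (2,3) (3,1) (4,6) (5,4) (6,2)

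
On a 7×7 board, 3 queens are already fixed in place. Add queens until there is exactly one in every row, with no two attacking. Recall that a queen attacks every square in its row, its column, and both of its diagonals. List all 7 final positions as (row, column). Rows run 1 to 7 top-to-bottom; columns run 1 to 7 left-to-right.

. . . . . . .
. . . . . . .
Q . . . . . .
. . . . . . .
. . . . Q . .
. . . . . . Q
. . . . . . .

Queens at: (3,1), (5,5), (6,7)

(1,4) (2,6) (3,1) (4,3) (5,5) (6,7) (7,2)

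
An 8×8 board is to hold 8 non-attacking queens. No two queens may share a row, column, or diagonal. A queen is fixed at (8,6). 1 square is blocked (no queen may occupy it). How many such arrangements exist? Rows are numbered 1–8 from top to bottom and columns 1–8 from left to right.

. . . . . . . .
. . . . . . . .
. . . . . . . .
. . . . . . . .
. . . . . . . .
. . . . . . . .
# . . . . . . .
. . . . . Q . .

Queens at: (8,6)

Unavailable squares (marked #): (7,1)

Branch on row 1: col 1 → 0; col 2 → 0; col 3 → 5; col 4 → 3; col 5 → 3; col 7 → 2; col 8 → 2.
Sum: 0 + 0 + 5 + 3 + 3 + 2 + 2 = 15.

15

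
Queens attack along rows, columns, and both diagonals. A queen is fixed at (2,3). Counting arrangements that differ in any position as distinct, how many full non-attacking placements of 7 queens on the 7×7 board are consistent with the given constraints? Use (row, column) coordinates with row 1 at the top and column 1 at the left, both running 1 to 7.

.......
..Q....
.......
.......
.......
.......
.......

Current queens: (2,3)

Branch on row 1: col 1 → 1; col 5 → 1; col 6 → 3; col 7 → 1.
Sum: 1 + 1 + 3 + 1 = 6.

6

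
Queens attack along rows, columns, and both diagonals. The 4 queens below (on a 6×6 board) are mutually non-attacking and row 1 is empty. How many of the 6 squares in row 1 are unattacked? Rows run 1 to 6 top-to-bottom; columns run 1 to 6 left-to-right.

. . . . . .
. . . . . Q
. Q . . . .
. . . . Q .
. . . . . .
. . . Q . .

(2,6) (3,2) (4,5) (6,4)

(2,6) attacks row 1 at column 6 and diagonals 5.
(3,2) attacks row 1 at column 2 and diagonals 4.
(4,5) attacks row 1 at column 5 and diagonals 2.
(6,4) attacks row 1 at column 4.
Attacked columns: {2, 4, 5, 6}. Safe: {1, 3}.

2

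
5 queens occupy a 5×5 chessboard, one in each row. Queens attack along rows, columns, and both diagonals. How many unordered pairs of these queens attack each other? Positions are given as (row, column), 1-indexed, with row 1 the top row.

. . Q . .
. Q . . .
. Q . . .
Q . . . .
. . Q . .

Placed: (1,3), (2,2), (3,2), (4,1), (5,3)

Same column: (1,3)–(5,3) (column 3); (2,2)–(3,2) (column 2).
Same diagonal: (1,3)–(2,2) (|1−2| = |3−2| = 1); (3,2)–(4,1) (|3−4| = |2−1| = 1).
Total attacking pairs: 4.

4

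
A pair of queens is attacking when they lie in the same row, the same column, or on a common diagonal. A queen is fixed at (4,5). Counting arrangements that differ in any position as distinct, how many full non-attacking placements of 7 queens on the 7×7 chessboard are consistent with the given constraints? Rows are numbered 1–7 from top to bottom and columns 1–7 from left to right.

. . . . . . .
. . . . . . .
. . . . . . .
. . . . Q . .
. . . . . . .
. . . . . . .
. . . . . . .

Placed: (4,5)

Branch on row 1: col 1 → 0; col 3 → 1; col 4 → 1; col 6 → 1; col 7 → 1.
Sum: 0 + 1 + 1 + 1 + 1 = 4.

4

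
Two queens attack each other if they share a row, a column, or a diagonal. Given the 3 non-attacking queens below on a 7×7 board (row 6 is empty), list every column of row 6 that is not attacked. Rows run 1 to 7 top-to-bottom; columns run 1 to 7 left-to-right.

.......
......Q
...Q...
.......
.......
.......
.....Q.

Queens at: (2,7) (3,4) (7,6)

columns 2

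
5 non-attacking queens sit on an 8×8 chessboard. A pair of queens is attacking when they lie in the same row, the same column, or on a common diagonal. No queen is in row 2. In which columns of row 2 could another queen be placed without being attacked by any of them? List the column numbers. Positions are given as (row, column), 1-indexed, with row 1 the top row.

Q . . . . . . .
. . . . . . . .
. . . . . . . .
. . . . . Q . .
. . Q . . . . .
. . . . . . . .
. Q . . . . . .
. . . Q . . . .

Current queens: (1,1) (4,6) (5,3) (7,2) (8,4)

columns 5

(1,1) attacks row 2 at column 1 and diagonals 2.
(4,6) attacks row 2 at column 6 and diagonals 4, 8.
(5,3) attacks row 2 at column 3 and diagonals 6.
(7,2) attacks row 2 at column 2 and diagonals 7.
(8,4) attacks row 2 at column 4.
Attacked columns: {1, 2, 3, 4, 6, 7, 8}. Safe: {5}.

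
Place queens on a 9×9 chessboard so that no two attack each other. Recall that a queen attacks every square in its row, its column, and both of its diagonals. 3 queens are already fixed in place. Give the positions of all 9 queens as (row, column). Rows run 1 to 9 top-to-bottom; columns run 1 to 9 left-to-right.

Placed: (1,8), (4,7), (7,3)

(1,8) (2,1) (3,5) (4,7) (5,2) (6,6) (7,3) (8,9) (9,4)

Row 2: attacked by (1,8)→{7,8,9}; (4,7)→{5,7,9}; (7,3)→{3,8}. Safe: 1, 2, 4, 6. Place at column 1.
Row 3: attacked by (1,8)→{6,8}; (2,1)→{1,2}; (4,7)→{6,7,8}; (7,3)→{3,7}. Safe: 4, 5, 9. Place at column 5.
Row 5: attacked by (1,8)→{4,8}; (2,1)→{1,4}; (3,5)→{3,5,7}; (4,7)→{6,7,8}; (7,3)→{1,3,5}. Safe: 2, 9. Place at column 2.
Row 6: attacked by (1,8)→{3,8}; (2,1)→{1,5}; (3,5)→{2,5,8}; (4,7)→{5,7,9}; (5,2)→{1,2,3}; (7,3)→{2,3,4}. Safe: 6. Place at column 6.
Row 8: attacked by (1,8)→{1,8}; (2,1)→{1,7}; (3,5)→{5}; (4,7)→{3,7}; (5,2)→{2,5}; (6,6)→{4,6,8}; (7,3)→{2,3,4}. Safe: 9. Place at column 9.
Row 9: attacked by (1,8)→{8}; (2,1)→{1,8}; (3,5)→{5}; (4,7)→{2,7}; (5,2)→{2,6}; (6,6)→{3,6,9}; (7,3)→{1,3,5}; (8,9)→{8,9}. Safe: 4. Place at column 4.
Columns [8, 1, 5, 7, 2, 6, 3, 9, 4], r−c [-7, 1, -2, -3, 3, 0, 4, -1, 5], r+c [9, 3, 8, 11, 7, 12, 10, 17, 13] are all distinct, so no two queens attack.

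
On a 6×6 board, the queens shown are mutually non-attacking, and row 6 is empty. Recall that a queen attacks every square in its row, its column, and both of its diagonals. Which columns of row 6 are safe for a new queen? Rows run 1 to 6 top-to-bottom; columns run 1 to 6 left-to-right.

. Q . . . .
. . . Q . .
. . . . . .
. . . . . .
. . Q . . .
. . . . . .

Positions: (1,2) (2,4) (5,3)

columns 1, 5, 6

(1,2) attacks row 6 at column 2.
(2,4) attacks row 6 at column 4.
(5,3) attacks row 6 at column 3 and diagonals 2, 4.
Attacked columns: {2, 3, 4}. Safe: {1, 5, 6}.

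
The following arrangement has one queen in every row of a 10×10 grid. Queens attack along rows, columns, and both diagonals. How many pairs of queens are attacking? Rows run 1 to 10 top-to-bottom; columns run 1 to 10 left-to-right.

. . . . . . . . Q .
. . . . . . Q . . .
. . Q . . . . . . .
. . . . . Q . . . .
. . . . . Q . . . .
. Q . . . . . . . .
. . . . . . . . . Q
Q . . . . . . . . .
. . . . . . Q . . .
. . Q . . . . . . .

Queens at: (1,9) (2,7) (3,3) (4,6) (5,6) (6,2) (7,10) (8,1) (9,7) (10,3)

Same column: (2,7)–(9,7) (column 7); (3,3)–(10,3) (column 3); (4,6)–(5,6) (column 6).
Same diagonal: (1,9)–(4,6) (|1−4| = |9−6| = 3); (2,7)–(8,1) (|2−8| = |7−1| = 6); (8,1)–(10,3) (|8−10| = |1−3| = 2).
Total attacking pairs: 6.

6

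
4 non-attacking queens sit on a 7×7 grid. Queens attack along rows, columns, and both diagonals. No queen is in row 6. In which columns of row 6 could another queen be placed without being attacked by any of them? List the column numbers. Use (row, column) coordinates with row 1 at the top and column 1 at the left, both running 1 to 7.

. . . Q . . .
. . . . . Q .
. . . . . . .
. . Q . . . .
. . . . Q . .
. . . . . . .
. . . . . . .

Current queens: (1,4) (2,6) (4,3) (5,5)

(1,4) attacks row 6 at column 4.
(2,6) attacks row 6 at column 6 and diagonals 2.
(4,3) attacks row 6 at column 3 and diagonals 1, 5.
(5,5) attacks row 6 at column 5 and diagonals 4, 6.
Attacked columns: {1, 2, 3, 4, 5, 6}. Safe: {7}.

columns 7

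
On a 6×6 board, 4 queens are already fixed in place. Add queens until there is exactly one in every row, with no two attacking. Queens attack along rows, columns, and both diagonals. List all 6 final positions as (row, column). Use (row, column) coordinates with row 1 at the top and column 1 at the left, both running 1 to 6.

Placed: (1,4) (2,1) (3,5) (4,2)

Row 5: attacked by (1,4)→{4}; (2,1)→{1,4}; (3,5)→{3,5}; (4,2)→{1,2,3}. Safe: 6. Place at column 6.
Row 6: attacked by (1,4)→{4}; (2,1)→{1,5}; (3,5)→{2,5}; (4,2)→{2,4}; (5,6)→{5,6}. Safe: 3. Place at column 3.
Columns [4, 1, 5, 2, 6, 3], r−c [-3, 1, -2, 2, -1, 3], r+c [5, 3, 8, 6, 11, 9] are all distinct, so no two queens attack.

(1,4) (2,1) (3,5) (4,2) (5,6) (6,3)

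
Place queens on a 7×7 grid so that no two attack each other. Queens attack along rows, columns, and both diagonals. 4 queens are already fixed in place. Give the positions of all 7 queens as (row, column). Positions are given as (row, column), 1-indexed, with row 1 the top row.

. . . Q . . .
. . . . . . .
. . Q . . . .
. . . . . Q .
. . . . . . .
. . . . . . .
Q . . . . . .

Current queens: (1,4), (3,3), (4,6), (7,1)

Row 2: attacked by (1,4)→{3,4,5}; (3,3)→{2,3,4}; (4,6)→{4,6}; (7,1)→{1,6}. Safe: 7. Place at column 7.
Row 5: attacked by (1,4)→{4}; (2,7)→{4,7}; (3,3)→{1,3,5}; (4,6)→{5,6,7}; (7,1)→{1,3}. Safe: 2. Place at column 2.
Row 6: attacked by (1,4)→{4}; (2,7)→{3,7}; (3,3)→{3,6}; (4,6)→{4,6}; (5,2)→{1,2,3}; (7,1)→{1,2}. Safe: 5. Place at column 5.
Columns [4, 7, 3, 6, 2, 5, 1], r−c [-3, -5, 0, -2, 3, 1, 6], r+c [5, 9, 6, 10, 7, 11, 8] are all distinct, so no two queens attack.

(1,4) (2,7) (3,3) (4,6) (5,2) (6,5) (7,1)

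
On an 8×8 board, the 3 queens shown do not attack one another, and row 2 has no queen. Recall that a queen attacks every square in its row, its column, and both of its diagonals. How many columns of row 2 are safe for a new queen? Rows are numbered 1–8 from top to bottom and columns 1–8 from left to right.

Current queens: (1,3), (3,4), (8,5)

(1,3) attacks row 2 at column 3 and diagonals 2, 4.
(3,4) attacks row 2 at column 4 and diagonals 3, 5.
(8,5) attacks row 2 at column 5.
Attacked columns: {2, 3, 4, 5}. Safe: {1, 6, 7, 8}.

4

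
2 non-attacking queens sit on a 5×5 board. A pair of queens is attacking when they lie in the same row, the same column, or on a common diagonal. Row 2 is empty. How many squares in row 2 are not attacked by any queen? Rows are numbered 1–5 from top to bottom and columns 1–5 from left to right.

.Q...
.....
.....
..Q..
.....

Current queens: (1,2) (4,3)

1

(1,2) attacks row 2 at column 2 and diagonals 1, 3.
(4,3) attacks row 2 at column 3 and diagonals 1, 5.
Attacked columns: {1, 2, 3, 5}. Safe: {4}.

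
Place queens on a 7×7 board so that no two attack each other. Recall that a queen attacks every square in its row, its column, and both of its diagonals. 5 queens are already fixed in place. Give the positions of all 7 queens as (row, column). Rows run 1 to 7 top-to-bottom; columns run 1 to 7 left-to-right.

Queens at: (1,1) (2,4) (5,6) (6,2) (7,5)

(1,1) (2,4) (3,7) (4,3) (5,6) (6,2) (7,5)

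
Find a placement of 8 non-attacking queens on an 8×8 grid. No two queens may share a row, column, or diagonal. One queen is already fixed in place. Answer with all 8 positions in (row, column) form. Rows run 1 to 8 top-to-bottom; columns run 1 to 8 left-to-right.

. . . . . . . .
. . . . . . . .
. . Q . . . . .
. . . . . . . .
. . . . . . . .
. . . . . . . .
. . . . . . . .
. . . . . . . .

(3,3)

(1,7) (2,1) (3,3) (4,8) (5,6) (6,4) (7,2) (8,5)

Row 1: attacked by (3,3)→{1,3,5}. Safe: 2, 4, 6, 7, 8. Place at column 7.
Row 2: attacked by (1,7)→{6,7,8}; (3,3)→{2,3,4}. Safe: 1, 5. Place at column 1.
Row 4: attacked by (1,7)→{4,7}; (2,1)→{1,3}; (3,3)→{2,3,4}. Safe: 5, 6, 8. Place at column 8.
Row 5: attacked by (1,7)→{3,7}; (2,1)→{1,4}; (3,3)→{1,3,5}; (4,8)→{7,8}. Safe: 2, 6. Place at column 6.
Row 6: attacked by (1,7)→{2,7}; (2,1)→{1,5}; (3,3)→{3,6}; (4,8)→{6,8}; (5,6)→{5,6,7}. Safe: 4. Place at column 4.
Row 7: attacked by (1,7)→{1,7}; (2,1)→{1,6}; (3,3)→{3,7}; (4,8)→{5,8}; (5,6)→{4,6,8}; (6,4)→{3,4,5}. Safe: 2. Place at column 2.
Row 8: attacked by (1,7)→{7}; (2,1)→{1,7}; (3,3)→{3,8}; (4,8)→{4,8}; (5,6)→{3,6}; (6,4)→{2,4,6}; (7,2)→{1,2,3}. Safe: 5. Place at column 5.
Columns [7, 1, 3, 8, 6, 4, 2, 5], r−c [-6, 1, 0, -4, -1, 2, 5, 3], r+c [8, 3, 6, 12, 11, 10, 9, 13] are all distinct, so no two queens attack.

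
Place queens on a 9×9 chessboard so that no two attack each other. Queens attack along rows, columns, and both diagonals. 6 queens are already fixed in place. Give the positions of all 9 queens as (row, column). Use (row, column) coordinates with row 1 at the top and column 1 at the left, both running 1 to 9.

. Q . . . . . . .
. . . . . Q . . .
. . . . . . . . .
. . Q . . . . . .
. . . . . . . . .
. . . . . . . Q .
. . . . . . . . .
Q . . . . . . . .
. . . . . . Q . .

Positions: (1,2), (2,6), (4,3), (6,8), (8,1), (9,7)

(1,2) (2,6) (3,9) (4,3) (5,5) (6,8) (7,4) (8,1) (9,7)

Row 3: attacked by (1,2)→{2,4}; (2,6)→{5,6,7}; (4,3)→{2,3,4}; (6,8)→{5,8}; (8,1)→{1,6}; (9,7)→{1,7}. Safe: 9. Place at column 9.
Row 5: attacked by (1,2)→{2,6}; (2,6)→{3,6,9}; (3,9)→{7,9}; (4,3)→{2,3,4}; (6,8)→{7,8,9}; (8,1)→{1,4}; (9,7)→{3,7}. Safe: 5. Place at column 5.
Row 7: attacked by (1,2)→{2,8}; (2,6)→{1,6}; (3,9)→{5,9}; (4,3)→{3,6}; (5,5)→{3,5,7}; (6,8)→{7,8,9}; (8,1)→{1,2}; (9,7)→{5,7,9}. Safe: 4. Place at column 4.
Columns [2, 6, 9, 3, 5, 8, 4, 1, 7], r−c [-1, -4, -6, 1, 0, -2, 3, 7, 2], r+c [3, 8, 12, 7, 10, 14, 11, 9, 16] are all distinct, so no two queens attack.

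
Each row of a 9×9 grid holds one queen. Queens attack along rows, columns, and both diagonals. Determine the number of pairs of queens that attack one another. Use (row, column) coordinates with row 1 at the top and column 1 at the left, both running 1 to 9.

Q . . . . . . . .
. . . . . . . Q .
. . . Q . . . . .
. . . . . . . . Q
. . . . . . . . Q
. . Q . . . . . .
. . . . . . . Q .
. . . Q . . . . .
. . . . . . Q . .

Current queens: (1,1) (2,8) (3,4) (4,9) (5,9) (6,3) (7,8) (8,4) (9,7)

Same column: (2,8)–(7,8) (column 8); (3,4)–(8,4) (column 4); (4,9)–(5,9) (column 9).
Same diagonal: (3,4)–(7,8) (|3−7| = |4−8| = 4).
Total attacking pairs: 4.

4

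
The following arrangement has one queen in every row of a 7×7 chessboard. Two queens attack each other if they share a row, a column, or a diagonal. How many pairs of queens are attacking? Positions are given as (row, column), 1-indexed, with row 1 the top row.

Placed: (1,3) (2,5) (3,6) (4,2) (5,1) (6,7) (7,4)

Same diagonal: (2,5)–(3,6) (|2−3| = |5−6| = 1); (4,2)–(5,1) (|4−5| = |2−1| = 1).
Total attacking pairs: 2.

2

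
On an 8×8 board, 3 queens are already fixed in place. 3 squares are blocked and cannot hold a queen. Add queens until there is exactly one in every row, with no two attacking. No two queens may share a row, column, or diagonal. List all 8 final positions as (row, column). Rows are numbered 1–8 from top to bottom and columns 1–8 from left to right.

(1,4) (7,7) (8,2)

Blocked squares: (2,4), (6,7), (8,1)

(1,4) (2,1) (3,5) (4,8) (5,6) (6,3) (7,7) (8,2)

Row 2: attacked by (1,4)→{3,4,5}; (7,7)→{2,7}; (8,2)→{2,8}. Blocked: 4. Safe: 1, 6. Place at column 1.
Row 3: attacked by (1,4)→{2,4,6}; (2,1)→{1,2}; (7,7)→{3,7}; (8,2)→{2,7}. Safe: 5, 8. Place at column 5.
Row 4: attacked by (1,4)→{1,4,7}; (2,1)→{1,3}; (3,5)→{4,5,6}; (7,7)→{4,7}; (8,2)→{2,6}. Safe: 8. Place at column 8.
Row 5: attacked by (1,4)→{4,8}; (2,1)→{1,4}; (3,5)→{3,5,7}; (4,8)→{7,8}; (7,7)→{5,7}; (8,2)→{2,5}. Safe: 6. Place at column 6.
Row 6: attacked by (1,4)→{4}; (2,1)→{1,5}; (3,5)→{2,5,8}; (4,8)→{6,8}; (5,6)→{5,6,7}; (7,7)→{6,7,8}; (8,2)→{2,4}. Blocked: 7. Safe: 3. Place at column 3.
Columns [4, 1, 5, 8, 6, 3, 7, 2], r−c [-3, 1, -2, -4, -1, 3, 0, 6], r+c [5, 3, 8, 12, 11, 9, 14, 10] are all distinct, so no two queens attack.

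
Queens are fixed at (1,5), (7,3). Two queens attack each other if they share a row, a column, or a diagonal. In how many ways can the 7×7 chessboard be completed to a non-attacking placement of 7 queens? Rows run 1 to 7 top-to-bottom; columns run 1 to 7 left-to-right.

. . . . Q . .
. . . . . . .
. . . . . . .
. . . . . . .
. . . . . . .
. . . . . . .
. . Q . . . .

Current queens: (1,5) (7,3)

2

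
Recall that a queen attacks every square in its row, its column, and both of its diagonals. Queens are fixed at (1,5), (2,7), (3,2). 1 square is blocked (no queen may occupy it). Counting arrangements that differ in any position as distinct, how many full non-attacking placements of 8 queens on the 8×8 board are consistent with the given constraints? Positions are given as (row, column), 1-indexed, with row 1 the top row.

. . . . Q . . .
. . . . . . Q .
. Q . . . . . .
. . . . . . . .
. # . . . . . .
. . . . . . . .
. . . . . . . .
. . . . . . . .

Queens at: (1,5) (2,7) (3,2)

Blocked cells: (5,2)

3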